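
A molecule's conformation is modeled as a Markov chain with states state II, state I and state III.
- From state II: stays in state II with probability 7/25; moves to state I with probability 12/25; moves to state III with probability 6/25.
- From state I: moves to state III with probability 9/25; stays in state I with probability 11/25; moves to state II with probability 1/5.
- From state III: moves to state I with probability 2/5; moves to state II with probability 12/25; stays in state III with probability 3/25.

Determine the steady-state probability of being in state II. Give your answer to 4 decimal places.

0.2970

Let the stationary distribution be π with π = πP and π_1 + π_2 + π_3 = 1.
π_1 = 0.28·π_1 + 0.2·π_2 + 0.48·π_3
π_2 = 0.48·π_1 + 0.44·π_2 + 0.4·π_3
Solving with the normalization constraint gives π = (0.2970, 0.4414, 0.2616).
So the stationary probability of state II is 0.2970.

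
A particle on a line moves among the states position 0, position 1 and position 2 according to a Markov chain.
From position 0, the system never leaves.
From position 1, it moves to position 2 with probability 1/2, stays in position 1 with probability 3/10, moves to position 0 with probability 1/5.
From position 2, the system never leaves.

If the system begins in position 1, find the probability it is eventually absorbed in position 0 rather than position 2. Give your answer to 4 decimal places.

Let h(s) be the probability of absorption at position 0 starting from transient state s. Then h(position 0) = 1 and h(position 2) = 0. By first-step analysis:
h(position 1) = 0.2·1 + 0.3·h(position 1) + 0.5·0
Solving: h(position 1) = 0.2857.
Starting from position 1, the probability is 0.2857.

0.2857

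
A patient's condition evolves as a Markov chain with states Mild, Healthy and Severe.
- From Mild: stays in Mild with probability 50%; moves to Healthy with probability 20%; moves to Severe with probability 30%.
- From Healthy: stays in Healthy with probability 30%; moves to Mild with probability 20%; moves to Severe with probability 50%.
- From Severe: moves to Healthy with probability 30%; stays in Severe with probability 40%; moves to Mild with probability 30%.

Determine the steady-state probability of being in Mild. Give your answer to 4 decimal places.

Let the stationary distribution be π with π = πP and π_1 + π_2 + π_3 = 1.
π_1 = 0.5·π_1 + 0.2·π_2 + 0.3·π_3
π_2 = 0.2·π_1 + 0.3·π_2 + 0.3·π_3
Solving with the normalization constraint gives π = (0.3418, 0.2658, 0.3924).
So the stationary probability of Mild is 0.3418.

0.3418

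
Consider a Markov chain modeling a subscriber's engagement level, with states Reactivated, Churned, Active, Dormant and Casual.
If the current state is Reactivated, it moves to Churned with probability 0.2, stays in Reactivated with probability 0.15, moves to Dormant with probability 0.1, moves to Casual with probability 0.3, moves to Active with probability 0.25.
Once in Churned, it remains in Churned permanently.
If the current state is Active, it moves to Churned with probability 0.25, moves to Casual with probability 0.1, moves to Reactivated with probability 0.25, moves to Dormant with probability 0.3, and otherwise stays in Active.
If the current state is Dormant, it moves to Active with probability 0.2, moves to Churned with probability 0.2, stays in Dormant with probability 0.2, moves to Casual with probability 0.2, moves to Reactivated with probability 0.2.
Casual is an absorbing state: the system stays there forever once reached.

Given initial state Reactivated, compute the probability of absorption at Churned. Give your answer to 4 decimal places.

Let h(s) be the probability of absorption at Churned starting from transient state s. Then h(Churned) = 1 and h(Casual) = 0. By first-step analysis:
h(Reactivated) = 0.15·h(Reactivated) + 0.2·1 + 0.25·h(Active) + 0.1·h(Dormant) + 0.3·0
h(Active) = 0.25·h(Reactivated) + 0.25·1 + 0.1·h(Active) + 0.3·h(Dormant) + 0.1·0
h(Dormant) = 0.2·h(Reactivated) + 0.2·1 + 0.2·h(Active) + 0.2·h(Dormant) + 0.2·0
Solving: h(Reactivated) = 0.4651, h(Active) = 0.5772, h(Dormant) = 0.5106.
Starting from Reactivated, the probability is 0.4651.

0.4651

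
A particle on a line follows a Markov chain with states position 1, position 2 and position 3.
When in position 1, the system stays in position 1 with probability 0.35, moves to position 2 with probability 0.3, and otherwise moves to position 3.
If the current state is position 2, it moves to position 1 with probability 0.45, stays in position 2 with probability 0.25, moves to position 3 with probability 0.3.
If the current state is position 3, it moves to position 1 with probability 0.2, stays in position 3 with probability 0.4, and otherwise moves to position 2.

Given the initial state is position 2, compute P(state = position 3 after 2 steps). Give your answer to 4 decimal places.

0.3525

Sum over the intermediate state after 1 step:
P = P(position 2→position 1)·P(position 1→position 3) + P(position 2→position 2)·P(position 2→position 3) + P(position 2→position 3)·P(position 3→position 3)
  = 0.45×0.35 + 0.25×0.3 + 0.3×0.4
  = 0.1575 + 0.0750 + 0.1200 = 0.3525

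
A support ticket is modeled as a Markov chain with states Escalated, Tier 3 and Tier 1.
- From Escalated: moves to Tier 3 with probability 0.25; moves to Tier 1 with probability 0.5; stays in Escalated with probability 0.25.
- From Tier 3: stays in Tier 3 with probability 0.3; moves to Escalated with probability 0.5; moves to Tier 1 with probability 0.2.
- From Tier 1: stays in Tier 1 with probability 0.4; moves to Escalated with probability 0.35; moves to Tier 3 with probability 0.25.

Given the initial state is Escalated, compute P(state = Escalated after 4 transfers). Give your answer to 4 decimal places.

Propagate the distribution vector 4 transfers from Escalated.
After 0 transfers: (1.0000, 0.0000, 0.0000)
After 1 transfer: (0.2500, 0.2500, 0.5000)
After 2 transfers: (0.3625, 0.2625, 0.3750)
After 3 transfers: (0.3531, 0.2631, 0.3838)
After 4 transfers: (0.3542, 0.2632, 0.3827)
P(in Escalated after 4 transfers) = 0.3542

0.3542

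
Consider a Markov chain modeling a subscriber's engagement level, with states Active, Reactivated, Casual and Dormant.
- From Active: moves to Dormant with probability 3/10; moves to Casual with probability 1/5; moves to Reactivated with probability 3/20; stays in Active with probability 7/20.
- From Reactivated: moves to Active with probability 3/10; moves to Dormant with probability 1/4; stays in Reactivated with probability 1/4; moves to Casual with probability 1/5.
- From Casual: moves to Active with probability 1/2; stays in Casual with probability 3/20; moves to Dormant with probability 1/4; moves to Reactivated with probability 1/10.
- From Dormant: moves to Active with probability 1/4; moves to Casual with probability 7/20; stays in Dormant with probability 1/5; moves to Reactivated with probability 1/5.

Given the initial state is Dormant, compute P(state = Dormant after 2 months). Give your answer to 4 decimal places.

0.2525

Propagate the distribution vector 2 months from Dormant.
After 0 months: (0.0000, 0.0000, 0.0000, 1.0000)
After 1 month: (0.2500, 0.2000, 0.3500, 0.2000)
After 2 months: (0.3725, 0.1625, 0.2125, 0.2525)
P(in Dormant after 2 months) = 0.2525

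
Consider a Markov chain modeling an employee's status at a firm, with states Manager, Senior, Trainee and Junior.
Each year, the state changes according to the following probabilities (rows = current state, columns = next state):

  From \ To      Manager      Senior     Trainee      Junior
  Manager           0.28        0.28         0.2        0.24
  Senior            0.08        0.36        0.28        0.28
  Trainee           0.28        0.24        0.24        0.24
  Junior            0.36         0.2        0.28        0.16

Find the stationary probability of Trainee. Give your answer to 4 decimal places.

0.2505

Let the stationary distribution be π with π = πP and π_1 + π_2 + π_3 + π_4 = 1.
π_1 = 0.28·π_1 + 0.08·π_2 + 0.28·π_3 + 0.36·π_4
π_2 = 0.28·π_1 + 0.36·π_2 + 0.24·π_3 + 0.2·π_4
π_3 = 0.2·π_1 + 0.28·π_2 + 0.24·π_3 + 0.28·π_4
Solving with the normalization constraint gives π = (0.2439, 0.2733, 0.2505, 0.2323).
So the stationary probability of Trainee is 0.2505.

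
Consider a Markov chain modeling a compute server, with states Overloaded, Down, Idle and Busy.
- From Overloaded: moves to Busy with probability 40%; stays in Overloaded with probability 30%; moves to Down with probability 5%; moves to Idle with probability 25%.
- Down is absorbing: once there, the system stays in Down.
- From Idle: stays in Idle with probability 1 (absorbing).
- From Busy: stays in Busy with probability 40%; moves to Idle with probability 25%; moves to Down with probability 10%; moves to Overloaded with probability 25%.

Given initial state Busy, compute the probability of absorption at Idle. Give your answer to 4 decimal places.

0.7422

Let h(s) be the probability of absorption at Idle starting from transient state s. Then h(Idle) = 1 and h(Down) = 0. By first-step analysis:
h(Overloaded) = 0.3·h(Overloaded) + 0.05·0 + 0.25·1 + 0.4·h(Busy)
h(Busy) = 0.25·h(Overloaded) + 0.1·0 + 0.25·1 + 0.4·h(Busy)
Solving: h(Overloaded) = 0.7813, h(Busy) = 0.7422.
Starting from Busy, the probability is 0.7422.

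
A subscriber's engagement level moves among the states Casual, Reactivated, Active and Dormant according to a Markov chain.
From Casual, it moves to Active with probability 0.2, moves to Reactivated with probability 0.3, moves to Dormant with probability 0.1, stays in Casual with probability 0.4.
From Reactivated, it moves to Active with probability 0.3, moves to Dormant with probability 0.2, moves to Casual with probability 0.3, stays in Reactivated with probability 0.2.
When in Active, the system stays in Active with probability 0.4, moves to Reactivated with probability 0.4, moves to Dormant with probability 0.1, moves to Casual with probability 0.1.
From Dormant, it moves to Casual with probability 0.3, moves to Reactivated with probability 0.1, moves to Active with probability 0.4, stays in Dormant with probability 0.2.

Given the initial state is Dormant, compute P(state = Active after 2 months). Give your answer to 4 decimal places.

Propagate the distribution vector 2 months from Dormant.
After 0 months: (0.0000, 0.0000, 0.0000, 1.0000)
After 1 month: (0.3000, 0.1000, 0.4000, 0.2000)
After 2 months: (0.2500, 0.2900, 0.3300, 0.1300)
P(in Active after 2 months) = 0.3300

0.3300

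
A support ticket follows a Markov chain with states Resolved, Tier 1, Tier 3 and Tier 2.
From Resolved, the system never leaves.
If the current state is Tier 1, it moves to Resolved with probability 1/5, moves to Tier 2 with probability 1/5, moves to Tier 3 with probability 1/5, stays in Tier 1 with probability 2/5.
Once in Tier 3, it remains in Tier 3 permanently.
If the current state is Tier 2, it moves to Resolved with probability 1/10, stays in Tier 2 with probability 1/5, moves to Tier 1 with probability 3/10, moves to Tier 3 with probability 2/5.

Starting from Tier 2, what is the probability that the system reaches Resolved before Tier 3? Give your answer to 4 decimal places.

0.2857

Let h(s) be the probability of absorption at Resolved starting from transient state s. Then h(Resolved) = 1 and h(Tier 3) = 0. By first-step analysis:
h(Tier 1) = 0.2·1 + 0.4·h(Tier 1) + 0.2·0 + 0.2·h(Tier 2)
h(Tier 2) = 0.1·1 + 0.3·h(Tier 1) + 0.4·0 + 0.2·h(Tier 2)
Solving: h(Tier 1) = 0.4286, h(Tier 2) = 0.2857.
Starting from Tier 2, the probability is 0.2857.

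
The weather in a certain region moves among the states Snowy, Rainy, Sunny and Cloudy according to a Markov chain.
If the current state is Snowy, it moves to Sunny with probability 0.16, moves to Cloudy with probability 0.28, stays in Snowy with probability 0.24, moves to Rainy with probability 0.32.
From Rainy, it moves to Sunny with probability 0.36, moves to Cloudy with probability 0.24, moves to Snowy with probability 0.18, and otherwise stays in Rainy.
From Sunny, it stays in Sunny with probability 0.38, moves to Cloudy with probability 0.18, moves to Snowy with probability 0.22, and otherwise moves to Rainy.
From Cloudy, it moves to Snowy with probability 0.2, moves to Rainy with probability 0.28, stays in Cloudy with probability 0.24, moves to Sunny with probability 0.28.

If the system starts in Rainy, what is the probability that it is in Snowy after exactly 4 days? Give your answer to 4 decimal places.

Propagate the distribution vector 4 days from Rainy.
After 0 days: (0.0000, 1.0000, 0.0000, 0.0000)
After 1 day: (0.1800, 0.2200, 0.3600, 0.2400)
After 2 days: (0.2100, 0.2524, 0.3120, 0.2256)
After 3 days: (0.2096, 0.2545, 0.3062, 0.2297)
After 4 days: (0.2094, 0.2547, 0.3058, 0.2300)
P(in Snowy after 4 days) = 0.2094

0.2094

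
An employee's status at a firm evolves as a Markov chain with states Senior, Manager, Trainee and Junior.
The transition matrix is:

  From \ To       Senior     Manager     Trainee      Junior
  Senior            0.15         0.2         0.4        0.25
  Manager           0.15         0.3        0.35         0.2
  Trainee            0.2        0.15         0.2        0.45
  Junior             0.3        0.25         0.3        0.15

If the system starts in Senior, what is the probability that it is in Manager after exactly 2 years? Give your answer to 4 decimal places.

Propagate the distribution vector 2 years from Senior.
After 0 years: (1.0000, 0.0000, 0.0000, 0.0000)
After 1 year: (0.1500, 0.2000, 0.4000, 0.2500)
After 2 years: (0.2075, 0.2125, 0.2850, 0.2950)
P(in Manager after 2 years) = 0.2125

0.2125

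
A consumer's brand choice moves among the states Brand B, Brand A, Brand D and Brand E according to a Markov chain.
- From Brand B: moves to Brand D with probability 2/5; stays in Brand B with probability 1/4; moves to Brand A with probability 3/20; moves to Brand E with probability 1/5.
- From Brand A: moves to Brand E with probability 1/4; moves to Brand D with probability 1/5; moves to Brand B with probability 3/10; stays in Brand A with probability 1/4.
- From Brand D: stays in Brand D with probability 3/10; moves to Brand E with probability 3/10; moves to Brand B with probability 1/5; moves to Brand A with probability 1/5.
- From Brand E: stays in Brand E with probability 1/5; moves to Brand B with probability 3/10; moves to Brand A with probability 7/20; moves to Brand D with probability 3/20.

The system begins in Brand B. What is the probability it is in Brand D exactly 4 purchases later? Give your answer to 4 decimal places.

Propagate the distribution vector 4 purchases from Brand B.
After 0 purchases: (1.0000, 0.0000, 0.0000, 0.0000)
After 1 purchase: (0.2500, 0.1500, 0.4000, 0.2000)
After 2 purchases: (0.2475, 0.2250, 0.2800, 0.2475)
After 3 purchases: (0.2596, 0.2360, 0.2651, 0.2393)
After 4 purchases: (0.2605, 0.2347, 0.2665, 0.2383)
P(in Brand D after 4 purchases) = 0.2665

0.2665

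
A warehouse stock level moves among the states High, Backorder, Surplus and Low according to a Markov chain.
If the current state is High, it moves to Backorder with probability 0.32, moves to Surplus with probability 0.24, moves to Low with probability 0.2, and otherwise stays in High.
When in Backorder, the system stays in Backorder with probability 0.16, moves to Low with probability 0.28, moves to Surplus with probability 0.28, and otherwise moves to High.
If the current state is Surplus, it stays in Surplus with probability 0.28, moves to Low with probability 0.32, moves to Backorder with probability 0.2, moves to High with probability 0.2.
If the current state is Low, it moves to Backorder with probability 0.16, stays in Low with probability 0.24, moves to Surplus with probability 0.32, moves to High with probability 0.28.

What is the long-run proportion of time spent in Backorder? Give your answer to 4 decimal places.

Let the stationary distribution be π with π = πP and π_1 + π_2 + π_3 + π_4 = 1.
π_1 = 0.24·π_1 + 0.28·π_2 + 0.2·π_3 + 0.28·π_4
π_2 = 0.32·π_1 + 0.16·π_2 + 0.2·π_3 + 0.16·π_4
π_3 = 0.24·π_1 + 0.28·π_2 + 0.28·π_3 + 0.32·π_4
Solving with the normalization constraint gives π = (0.2477, 0.2108, 0.2805, 0.2610).
So the stationary probability of Backorder is 0.2108.

0.2108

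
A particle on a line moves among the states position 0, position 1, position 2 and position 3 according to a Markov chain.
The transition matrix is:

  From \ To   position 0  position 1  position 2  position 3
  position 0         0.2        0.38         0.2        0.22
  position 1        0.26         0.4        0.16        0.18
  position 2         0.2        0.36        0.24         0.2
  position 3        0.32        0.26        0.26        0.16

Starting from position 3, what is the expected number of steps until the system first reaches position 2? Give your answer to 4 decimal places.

4.7623

Let t(s) be the expected number of steps to first reach position 2 from state s, with t(position 2) = 0. Conditioning on the first step:
t(position 0) = 1 + 0.2·t(position 0) + 0.38·t(position 1) + 0.22·t(position 3)
t(position 1) = 1 + 0.26·t(position 0) + 0.4·t(position 1) + 0.18·t(position 3)
t(position 3) = 1 + 0.32·t(position 0) + 0.26·t(position 1) + 0.16·t(position 3)
Solving: t(position 0) = 5.0744, t(position 1) = 5.2943, t(position 3) = 4.7623.
Expected steps from position 3 to position 2: 4.7623.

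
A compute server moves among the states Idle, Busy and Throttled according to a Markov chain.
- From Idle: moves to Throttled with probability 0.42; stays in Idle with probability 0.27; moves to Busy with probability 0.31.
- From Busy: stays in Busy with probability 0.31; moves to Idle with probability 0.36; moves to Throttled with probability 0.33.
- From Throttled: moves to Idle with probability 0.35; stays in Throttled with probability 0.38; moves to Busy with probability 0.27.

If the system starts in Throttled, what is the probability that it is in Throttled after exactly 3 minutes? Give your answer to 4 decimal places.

Propagate the distribution vector 3 minutes from Throttled.
After 0 minutes: (0.0000, 0.0000, 1.0000)
After 1 minute: (0.3500, 0.2700, 0.3800)
After 2 minutes: (0.3247, 0.2948, 0.3805)
After 3 minutes: (0.3270, 0.2948, 0.3782)
P(in Throttled after 3 minutes) = 0.3782

0.3782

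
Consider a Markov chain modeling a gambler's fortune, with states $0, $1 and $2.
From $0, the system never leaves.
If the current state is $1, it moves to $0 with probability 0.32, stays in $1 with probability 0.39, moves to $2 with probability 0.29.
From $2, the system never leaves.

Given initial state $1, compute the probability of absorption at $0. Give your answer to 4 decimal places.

0.5246

Let h(s) be the probability of absorption at $0 starting from transient state s. Then h($0) = 1 and h($2) = 0. By first-step analysis:
h($1) = 0.32·1 + 0.39·h($1) + 0.29·0
Solving: h($1) = 0.5246.
Starting from $1, the probability is 0.5246.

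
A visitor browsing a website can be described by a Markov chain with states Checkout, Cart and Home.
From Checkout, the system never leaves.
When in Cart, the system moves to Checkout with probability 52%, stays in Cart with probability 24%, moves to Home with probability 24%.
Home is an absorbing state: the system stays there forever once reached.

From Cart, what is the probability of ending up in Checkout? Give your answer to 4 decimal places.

0.6842

Let h(s) be the probability of absorption at Checkout starting from transient state s. Then h(Checkout) = 1 and h(Home) = 0. By first-step analysis:
h(Cart) = 0.52·1 + 0.24·h(Cart) + 0.24·0
Solving: h(Cart) = 0.6842.
Starting from Cart, the probability is 0.6842.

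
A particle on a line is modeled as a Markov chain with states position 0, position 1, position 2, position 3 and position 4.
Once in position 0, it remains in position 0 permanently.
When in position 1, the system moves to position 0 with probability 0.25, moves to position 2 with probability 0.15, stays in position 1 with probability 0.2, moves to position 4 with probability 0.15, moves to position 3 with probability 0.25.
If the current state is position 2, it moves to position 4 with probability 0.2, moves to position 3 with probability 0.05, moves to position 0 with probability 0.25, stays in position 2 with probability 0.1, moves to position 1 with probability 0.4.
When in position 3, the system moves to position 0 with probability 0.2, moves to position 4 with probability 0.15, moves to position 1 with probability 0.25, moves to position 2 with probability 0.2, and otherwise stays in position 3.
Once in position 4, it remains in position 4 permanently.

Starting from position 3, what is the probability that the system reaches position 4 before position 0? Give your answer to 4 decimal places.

Let h(s) be the probability of absorption at position 4 starting from transient state s. Then h(position 4) = 1 and h(position 0) = 0. By first-step analysis:
h(position 1) = 0.25·0 + 0.2·h(position 1) + 0.15·h(position 2) + 0.25·h(position 3) + 0.15·1
h(position 2) = 0.25·0 + 0.4·h(position 1) + 0.1·h(position 2) + 0.05·h(position 3) + 0.2·1
h(position 3) = 0.2·0 + 0.25·h(position 1) + 0.2·h(position 2) + 0.2·h(position 3) + 0.15·1
Solving: h(position 1) = 0.3969, h(position 2) = 0.4218, h(position 3) = 0.4170.
Starting from position 3, the probability is 0.4170.

0.4170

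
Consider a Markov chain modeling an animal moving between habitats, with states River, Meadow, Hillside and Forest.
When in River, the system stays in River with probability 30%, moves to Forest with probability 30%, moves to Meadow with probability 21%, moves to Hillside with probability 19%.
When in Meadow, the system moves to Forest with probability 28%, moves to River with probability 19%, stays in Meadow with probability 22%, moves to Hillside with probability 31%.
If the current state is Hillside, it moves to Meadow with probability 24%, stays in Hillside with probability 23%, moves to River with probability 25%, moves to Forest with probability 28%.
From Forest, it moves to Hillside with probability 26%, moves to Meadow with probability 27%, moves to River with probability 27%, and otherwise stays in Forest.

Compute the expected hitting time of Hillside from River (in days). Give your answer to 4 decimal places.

Let t(s) be the expected number of days to first reach Hillside from state s, with t(Hillside) = 0. Conditioning on the first day:
t(River) = 1 + 0.3·t(River) + 0.21·t(Meadow) + 0.3·t(Forest)
t(Meadow) = 1 + 0.19·t(River) + 0.22·t(Meadow) + 0.28·t(Forest)
t(Forest) = 1 + 0.27·t(River) + 0.27·t(Meadow) + 0.2·t(Forest)
Solving: t(River) = 4.2336, t(Meadow) = 3.7264, t(Forest) = 3.9365.
Expected days from River to Hillside: 4.2336.

4.2336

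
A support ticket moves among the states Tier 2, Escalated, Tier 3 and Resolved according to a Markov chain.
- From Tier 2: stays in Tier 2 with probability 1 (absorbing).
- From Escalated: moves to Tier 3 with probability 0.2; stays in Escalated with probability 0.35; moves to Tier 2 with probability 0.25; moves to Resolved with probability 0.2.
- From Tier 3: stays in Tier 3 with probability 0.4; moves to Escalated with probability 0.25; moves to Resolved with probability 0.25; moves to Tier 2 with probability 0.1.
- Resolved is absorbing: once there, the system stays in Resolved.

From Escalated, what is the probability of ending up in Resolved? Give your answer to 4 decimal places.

0.5000

Let h(s) be the probability of absorption at Resolved starting from transient state s. Then h(Resolved) = 1 and h(Tier 2) = 0. By first-step analysis:
h(Escalated) = 0.25·0 + 0.35·h(Escalated) + 0.2·h(Tier 3) + 0.2·1
h(Tier 3) = 0.1·0 + 0.25·h(Escalated) + 0.4·h(Tier 3) + 0.25·1
Solving: h(Escalated) = 0.5000, h(Tier 3) = 0.6250.
Starting from Escalated, the probability is 0.5000.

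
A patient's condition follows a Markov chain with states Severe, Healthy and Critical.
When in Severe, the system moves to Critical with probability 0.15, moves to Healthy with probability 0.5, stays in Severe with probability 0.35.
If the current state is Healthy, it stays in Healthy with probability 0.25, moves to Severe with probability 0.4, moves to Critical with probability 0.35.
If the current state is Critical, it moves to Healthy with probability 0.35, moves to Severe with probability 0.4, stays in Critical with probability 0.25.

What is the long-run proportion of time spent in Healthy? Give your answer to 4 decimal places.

Let the stationary distribution be π with π = πP and π_1 + π_2 + π_3 = 1.
π_1 = 0.35·π_1 + 0.4·π_2 + 0.4·π_3
π_2 = 0.5·π_1 + 0.25·π_2 + 0.35·π_3
Solving with the normalization constraint gives π = (0.3810, 0.3701, 0.2489).
So the stationary probability of Healthy is 0.3701.

0.3701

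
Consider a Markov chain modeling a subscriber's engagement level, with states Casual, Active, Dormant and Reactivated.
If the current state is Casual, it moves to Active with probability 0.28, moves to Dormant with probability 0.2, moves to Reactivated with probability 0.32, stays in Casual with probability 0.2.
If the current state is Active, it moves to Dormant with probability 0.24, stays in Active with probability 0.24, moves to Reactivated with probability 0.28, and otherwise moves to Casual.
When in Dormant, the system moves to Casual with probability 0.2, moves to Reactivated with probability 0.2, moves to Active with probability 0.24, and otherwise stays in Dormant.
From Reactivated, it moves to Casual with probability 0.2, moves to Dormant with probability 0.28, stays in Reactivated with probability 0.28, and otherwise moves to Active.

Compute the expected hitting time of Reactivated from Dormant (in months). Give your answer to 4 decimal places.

Let t(s) be the expected number of months to first reach Reactivated from state s, with t(Reactivated) = 0. Conditioning on the first month:
t(Casual) = 1 + 0.2·t(Casual) + 0.28·t(Active) + 0.2·t(Dormant)
t(Active) = 1 + 0.24·t(Casual) + 0.24·t(Active) + 0.24·t(Dormant)
t(Dormant) = 1 + 0.2·t(Casual) + 0.24·t(Active) + 0.36·t(Dormant)
Solving: t(Casual) = 3.5770, t(Active) = 3.7340, t(Dormant) = 4.0806.
Expected months from Dormant to Reactivated: 4.0806.

4.0806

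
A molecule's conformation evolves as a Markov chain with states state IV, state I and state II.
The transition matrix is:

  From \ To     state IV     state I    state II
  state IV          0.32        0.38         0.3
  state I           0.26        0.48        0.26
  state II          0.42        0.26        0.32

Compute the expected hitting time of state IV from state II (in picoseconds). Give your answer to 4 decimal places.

Let t(s) be the expected number of picoseconds to first reach state IV from state s, with t(state IV) = 0. Conditioning on the first picosecond:
t(state I) = 1 + 0.48·t(state I) + 0.26·t(state II)
t(state II) = 1 + 0.26·t(state I) + 0.32·t(state II)
Solving: t(state I) = 3.2867, t(state II) = 2.7273.
Expected picoseconds from state II to state IV: 2.7273.

2.7273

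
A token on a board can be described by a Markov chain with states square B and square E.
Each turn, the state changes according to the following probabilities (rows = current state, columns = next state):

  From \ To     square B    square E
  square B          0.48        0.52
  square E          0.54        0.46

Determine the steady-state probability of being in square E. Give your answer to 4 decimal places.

Let the stationary distribution be π with π = πP and π_1 + π_2 = 1.
π_1 = 0.48·π_1 + 0.54·π_2
Solving with the normalization constraint gives π = (0.5094, 0.4906).
So the stationary probability of square E is 0.4906.

0.4906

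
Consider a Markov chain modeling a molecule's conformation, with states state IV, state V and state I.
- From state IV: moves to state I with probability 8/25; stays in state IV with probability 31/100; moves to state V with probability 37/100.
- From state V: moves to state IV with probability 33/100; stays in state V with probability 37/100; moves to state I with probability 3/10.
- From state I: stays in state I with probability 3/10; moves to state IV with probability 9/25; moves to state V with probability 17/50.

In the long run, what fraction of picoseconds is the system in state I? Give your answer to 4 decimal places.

0.3067

Let the stationary distribution be π with π = πP and π_1 + π_2 + π_3 = 1.
π_1 = 0.31·π_1 + 0.33·π_2 + 0.36·π_3
π_2 = 0.37·π_1 + 0.37·π_2 + 0.34·π_3
Solving with the normalization constraint gives π = (0.3325, 0.3608, 0.3067).
So the stationary probability of state I is 0.3067.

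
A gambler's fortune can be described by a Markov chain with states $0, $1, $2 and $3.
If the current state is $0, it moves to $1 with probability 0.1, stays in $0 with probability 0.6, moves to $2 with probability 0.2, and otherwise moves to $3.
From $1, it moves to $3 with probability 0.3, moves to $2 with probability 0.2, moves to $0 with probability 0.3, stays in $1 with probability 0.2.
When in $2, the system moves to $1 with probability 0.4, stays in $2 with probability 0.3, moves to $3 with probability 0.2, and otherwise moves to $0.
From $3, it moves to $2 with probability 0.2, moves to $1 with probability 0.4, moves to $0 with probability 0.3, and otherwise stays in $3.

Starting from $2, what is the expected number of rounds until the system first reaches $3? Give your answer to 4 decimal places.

5.1163

Let t(s) be the expected number of rounds to first reach $3 from state s, with t($3) = 0. Conditioning on the first round:
t($0) = 1 + 0.6·t($0) + 0.1·t($1) + 0.2·t($2)
t($1) = 1 + 0.3·t($0) + 0.2·t($1) + 0.2·t($2)
t($2) = 1 + 0.1·t($0) + 0.4·t($1) + 0.3·t($2)
Solving: t($0) = 6.2791, t($1) = 4.8837, t($2) = 5.1163.
Expected rounds from $2 to $3: 5.1163.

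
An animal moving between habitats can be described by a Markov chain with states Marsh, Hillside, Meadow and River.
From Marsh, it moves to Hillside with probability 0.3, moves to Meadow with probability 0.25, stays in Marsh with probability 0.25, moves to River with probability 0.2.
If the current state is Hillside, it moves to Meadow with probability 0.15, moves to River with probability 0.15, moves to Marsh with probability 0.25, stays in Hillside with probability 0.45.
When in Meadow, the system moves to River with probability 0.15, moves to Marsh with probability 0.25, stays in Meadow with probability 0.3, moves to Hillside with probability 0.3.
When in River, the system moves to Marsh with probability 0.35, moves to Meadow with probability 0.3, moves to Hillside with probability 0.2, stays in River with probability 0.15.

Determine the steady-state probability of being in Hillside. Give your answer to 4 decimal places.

Let the stationary distribution be π with π = πP and π_1 + π_2 + π_3 + π_4 = 1.
π_1 = 0.25·π_1 + 0.25·π_2 + 0.25·π_3 + 0.35·π_4
π_2 = 0.3·π_1 + 0.45·π_2 + 0.3·π_3 + 0.2·π_4
π_3 = 0.25·π_1 + 0.15·π_2 + 0.3·π_3 + 0.3·π_4
Solving with the normalization constraint gives π = (0.2663, 0.3337, 0.2366, 0.1633).
So the stationary probability of Hillside is 0.3337.

0.3337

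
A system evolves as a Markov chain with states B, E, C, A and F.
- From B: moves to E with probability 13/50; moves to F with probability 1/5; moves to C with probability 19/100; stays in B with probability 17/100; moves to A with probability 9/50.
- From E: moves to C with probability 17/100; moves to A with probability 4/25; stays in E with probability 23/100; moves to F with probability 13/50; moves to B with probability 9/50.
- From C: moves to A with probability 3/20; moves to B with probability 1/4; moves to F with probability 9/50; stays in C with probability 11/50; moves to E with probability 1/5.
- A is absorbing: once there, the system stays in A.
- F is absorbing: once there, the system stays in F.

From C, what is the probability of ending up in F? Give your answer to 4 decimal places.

0.5599

Let h(s) be the probability of absorption at F starting from transient state s. Then h(F) = 1 and h(A) = 0. By first-step analysis:
h(B) = 0.17·h(B) + 0.26·h(E) + 0.19·h(C) + 0.18·0 + 0.2·1
h(E) = 0.18·h(B) + 0.23·h(E) + 0.17·h(C) + 0.16·0 + 0.26·1
h(C) = 0.25·h(B) + 0.2·h(E) + 0.22·h(C) + 0.15·0 + 0.18·1
Solving: h(B) = 0.5542, h(E) = 0.5908, h(C) = 0.5599.
Starting from C, the probability is 0.5599.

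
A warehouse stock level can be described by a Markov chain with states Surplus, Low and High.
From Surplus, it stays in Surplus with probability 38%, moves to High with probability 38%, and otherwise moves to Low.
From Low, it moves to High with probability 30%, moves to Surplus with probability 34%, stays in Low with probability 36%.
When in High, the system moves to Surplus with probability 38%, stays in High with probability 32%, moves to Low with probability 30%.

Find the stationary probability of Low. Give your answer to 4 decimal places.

0.2956

Let the stationary distribution be π with π = πP and π_1 + π_2 + π_3 = 1.
π_1 = 0.38·π_1 + 0.34·π_2 + 0.38·π_3
π_2 = 0.24·π_1 + 0.36·π_2 + 0.3·π_3
Solving with the normalization constraint gives π = (0.3682, 0.2956, 0.3362).
So the stationary probability of Low is 0.2956.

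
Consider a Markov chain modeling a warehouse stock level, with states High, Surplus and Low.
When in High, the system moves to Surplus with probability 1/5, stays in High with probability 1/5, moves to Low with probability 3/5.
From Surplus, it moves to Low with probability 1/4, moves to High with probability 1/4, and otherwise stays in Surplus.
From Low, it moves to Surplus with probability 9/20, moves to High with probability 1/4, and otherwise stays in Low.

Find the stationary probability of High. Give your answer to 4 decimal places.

0.2381

Let the stationary distribution be π with π = πP and π_1 + π_2 + π_3 = 1.
π_1 = 0.2·π_1 + 0.25·π_2 + 0.25·π_3
π_2 = 0.2·π_1 + 0.5·π_2 + 0.45·π_3
Solving with the normalization constraint gives π = (0.2381, 0.4110, 0.3509).
So the stationary probability of High is 0.2381.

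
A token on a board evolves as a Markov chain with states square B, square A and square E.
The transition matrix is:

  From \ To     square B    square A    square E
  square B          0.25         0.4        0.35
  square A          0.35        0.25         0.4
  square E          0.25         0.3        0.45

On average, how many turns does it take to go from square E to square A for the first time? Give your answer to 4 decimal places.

Let t(s) be the expected number of turns to first reach square A from state s, with t(square A) = 0. Conditioning on the first turn:
t(square B) = 1 + 0.25·t(square B) + 0.35·t(square E)
t(square E) = 1 + 0.25·t(square B) + 0.45·t(square E)
Solving: t(square B) = 2.7692, t(square E) = 3.0769.
Expected turns from square E to square A: 3.0769.

3.0769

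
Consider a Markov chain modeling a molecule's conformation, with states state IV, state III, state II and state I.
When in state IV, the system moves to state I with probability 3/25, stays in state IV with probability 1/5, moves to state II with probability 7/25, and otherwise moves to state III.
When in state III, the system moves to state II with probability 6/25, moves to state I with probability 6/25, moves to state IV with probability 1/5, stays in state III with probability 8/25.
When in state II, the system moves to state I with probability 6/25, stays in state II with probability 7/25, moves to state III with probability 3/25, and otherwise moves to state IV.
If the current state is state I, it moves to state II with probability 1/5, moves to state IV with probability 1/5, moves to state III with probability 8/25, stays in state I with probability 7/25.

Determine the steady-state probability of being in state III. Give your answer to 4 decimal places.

Let the stationary distribution be π with π = πP and π_1 + π_2 + π_3 + π_4 = 1.
π_1 = 0.2·π_1 + 0.2·π_2 + 0.36·π_3 + 0.2·π_4
π_2 = 0.4·π_1 + 0.32·π_2 + 0.12·π_3 + 0.32·π_4
π_3 = 0.28·π_1 + 0.24·π_2 + 0.28·π_3 + 0.2·π_4
Solving with the normalization constraint gives π = (0.2401, 0.2890, 0.2508, 0.2200).
So the stationary probability of state III is 0.2890.

0.2890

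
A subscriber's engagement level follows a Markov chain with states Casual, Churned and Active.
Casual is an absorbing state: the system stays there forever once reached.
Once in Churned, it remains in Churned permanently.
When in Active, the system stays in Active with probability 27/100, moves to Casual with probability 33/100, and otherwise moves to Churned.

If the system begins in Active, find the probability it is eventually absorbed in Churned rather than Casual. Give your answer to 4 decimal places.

0.5479

Let h(s) be the probability of absorption at Churned starting from transient state s. Then h(Churned) = 1 and h(Casual) = 0. By first-step analysis:
h(Active) = 0.33·0 + 0.4·1 + 0.27·h(Active)
Solving: h(Active) = 0.5479.
Starting from Active, the probability is 0.5479.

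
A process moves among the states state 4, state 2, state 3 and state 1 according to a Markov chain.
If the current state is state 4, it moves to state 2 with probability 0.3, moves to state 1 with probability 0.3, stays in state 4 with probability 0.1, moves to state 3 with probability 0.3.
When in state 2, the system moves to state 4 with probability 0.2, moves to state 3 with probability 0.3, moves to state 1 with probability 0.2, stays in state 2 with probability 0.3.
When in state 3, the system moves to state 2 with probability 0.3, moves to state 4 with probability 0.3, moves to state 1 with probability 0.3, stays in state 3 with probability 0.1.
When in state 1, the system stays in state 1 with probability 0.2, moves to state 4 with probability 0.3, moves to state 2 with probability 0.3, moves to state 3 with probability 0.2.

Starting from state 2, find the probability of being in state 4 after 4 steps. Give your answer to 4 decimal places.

0.2252

Propagate the distribution vector 4 steps from state 2.
After 0 steps: (0.0000, 1.0000, 0.0000, 0.0000)
After 1 step: (0.2000, 0.3000, 0.3000, 0.2000)
After 2 steps: (0.2300, 0.3000, 0.2200, 0.2500)
After 3 steps: (0.2240, 0.3000, 0.2310, 0.2450)
After 4 steps: (0.2252, 0.3000, 0.2293, 0.2455)
P(in state 4 after 4 steps) = 0.2252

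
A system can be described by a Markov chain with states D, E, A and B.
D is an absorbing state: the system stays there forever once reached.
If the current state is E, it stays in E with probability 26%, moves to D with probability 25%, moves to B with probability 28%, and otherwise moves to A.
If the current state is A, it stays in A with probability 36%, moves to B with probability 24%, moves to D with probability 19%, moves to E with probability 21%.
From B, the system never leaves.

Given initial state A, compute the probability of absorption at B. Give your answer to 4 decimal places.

0.5504

Let h(s) be the probability of absorption at B starting from transient state s. Then h(B) = 1 and h(D) = 0. By first-step analysis:
h(E) = 0.25·0 + 0.26·h(E) + 0.21·h(A) + 0.28·1
h(A) = 0.19·0 + 0.21·h(E) + 0.36·h(A) + 0.24·1
Solving: h(E) = 0.5346, h(A) = 0.5504.
Starting from A, the probability is 0.5504.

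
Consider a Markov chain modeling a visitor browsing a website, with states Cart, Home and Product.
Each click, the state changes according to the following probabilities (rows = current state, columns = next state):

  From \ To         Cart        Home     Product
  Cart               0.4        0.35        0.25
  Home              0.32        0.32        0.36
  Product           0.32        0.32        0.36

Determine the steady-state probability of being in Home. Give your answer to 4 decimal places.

0.3304

Let the stationary distribution be π with π = πP and π_1 + π_2 + π_3 = 1.
π_1 = 0.4·π_1 + 0.32·π_2 + 0.32·π_3
π_2 = 0.35·π_1 + 0.32·π_2 + 0.32·π_3
Solving with the normalization constraint gives π = (0.3478, 0.3304, 0.3217).
So the stationary probability of Home is 0.3304.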